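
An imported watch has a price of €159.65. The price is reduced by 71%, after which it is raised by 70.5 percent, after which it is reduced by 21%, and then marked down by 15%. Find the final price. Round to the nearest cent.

€53.01

Each change multiplies by a factor: 0.29 × 1.705 × 0.79 × 0.85 = 0.332023175.
€159.65 × 0.332023175 = €53.00749988875 ≈ €53.01.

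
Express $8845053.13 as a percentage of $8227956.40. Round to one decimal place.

$8845053.13 ÷ $8227956.40 = 107.5%.

107.5%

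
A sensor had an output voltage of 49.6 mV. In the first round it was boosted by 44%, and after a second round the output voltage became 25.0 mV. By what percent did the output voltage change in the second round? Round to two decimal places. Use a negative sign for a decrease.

After the first round: 49.6 × 1.44 = 71.424.
Second-round multiplier: 25.0 ÷ 71.424 ≈ 0.350022.
That is a change of -65.00%.

-65.00%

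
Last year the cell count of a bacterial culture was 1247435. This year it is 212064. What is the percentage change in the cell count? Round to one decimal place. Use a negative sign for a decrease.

-83.0%

Change: 212064 − 1247435 = -1035371.
Relative to the original: -1035371 ÷ 1247435 ≈ -83.0%.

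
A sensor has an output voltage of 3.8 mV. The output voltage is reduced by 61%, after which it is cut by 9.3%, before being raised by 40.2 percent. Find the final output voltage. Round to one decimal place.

1.9 mV

Each change multiplies by a factor: 0.39 × 0.907 × 1.402 = 0.49592946.
3.8 × 0.49592946 = 1.884531948 ≈ 1.9.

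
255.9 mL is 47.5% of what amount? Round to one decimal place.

538.7 mL

255.9 mL ÷ 0.475 ≈ 538.7 mL.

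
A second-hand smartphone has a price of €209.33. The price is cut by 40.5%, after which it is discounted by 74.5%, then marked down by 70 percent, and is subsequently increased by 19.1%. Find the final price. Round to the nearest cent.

€11.35

40.5% decrease: €209.33 × 0.595 = €124.55135.
Apply the 74.5% decrease: €124.55135 × 0.255 = €31.76059425.
Apply the 70% decrease: €31.76059425 × 0.3 = €9.528178275.
19.1% increase: €9.528178275 × 1.191 = €11.348060325525 ≈ €11.35.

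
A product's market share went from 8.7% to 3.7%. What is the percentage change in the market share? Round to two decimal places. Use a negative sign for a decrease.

-57.47%

The change is 3.7 − 8.7 = -5.0 percentage points.
Relative to the original 8.7%, that is -5.0 ÷ 8.7 ≈ -57.47%.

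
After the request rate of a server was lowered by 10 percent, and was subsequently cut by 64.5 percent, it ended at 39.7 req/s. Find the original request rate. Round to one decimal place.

The overall multiplier applied was 0.9 × 0.355 = 0.3195.
So the original request rate was 39.7 ÷ 0.3195 ≈ 124.3 req/s.

124.3 req/s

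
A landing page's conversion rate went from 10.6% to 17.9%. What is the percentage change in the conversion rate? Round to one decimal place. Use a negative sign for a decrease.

68.9%

The change is 17.9 − 10.6 = 7.3 percentage points.
Relative to the original 10.6%, that is 7.3 ÷ 10.6 ≈ 68.9%.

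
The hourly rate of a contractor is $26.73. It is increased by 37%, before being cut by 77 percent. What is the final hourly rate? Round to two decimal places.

$8.42

Each change multiplies by a factor: 1.37 × 0.23 = 0.3151.
$26.73 × 0.3151 = $8.422623 ≈ $8.42.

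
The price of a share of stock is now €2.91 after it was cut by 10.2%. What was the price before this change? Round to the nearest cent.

€3.24

The overall multiplier applied was 0.898.
So the original price was €2.91 ÷ 0.898 ≈ €3.24.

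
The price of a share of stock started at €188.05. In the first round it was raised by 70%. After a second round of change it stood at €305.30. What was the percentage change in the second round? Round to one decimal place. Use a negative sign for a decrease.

-4.5%

After the first round: €188.05 × 1.7 = €319.685.
Second-round multiplier: €305.30 ÷ €319.685 ≈ 0.955.
That is a change of -4.5%.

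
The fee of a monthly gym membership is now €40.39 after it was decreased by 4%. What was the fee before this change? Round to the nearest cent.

The overall multiplier applied was 0.96.
So the original fee was €40.39 ÷ 0.96 ≈ €42.07.

€42.07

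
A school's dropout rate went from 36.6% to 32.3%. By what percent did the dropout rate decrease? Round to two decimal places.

The change is 32.3 − 36.6 = -4.3 percentage points.
Relative to the original 36.6%, that is -4.3 ÷ 36.6 ≈ -11.75%.
So the dropout rate fell by 11.75%.

11.75%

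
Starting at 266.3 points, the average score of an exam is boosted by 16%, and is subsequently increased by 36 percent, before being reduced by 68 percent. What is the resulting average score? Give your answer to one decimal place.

134.4 points

Apply the 16% increase: 266.3 × 1.16 = 308.908.
36% increase: 308.908 × 1.36 = 420.11488.
Apply the 68% decrease: 420.11488 × 0.32 = 134.4367616 ≈ 134.4.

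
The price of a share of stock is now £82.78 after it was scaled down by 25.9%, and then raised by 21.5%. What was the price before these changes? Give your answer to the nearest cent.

£91.95

The overall multiplier applied was 0.741 × 1.215 = 0.900315.
So the original price was £82.78 ÷ 0.900315 ≈ £91.95.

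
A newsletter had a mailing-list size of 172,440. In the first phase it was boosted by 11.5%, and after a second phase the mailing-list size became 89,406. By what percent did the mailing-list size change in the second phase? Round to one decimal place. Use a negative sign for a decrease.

-53.5%

After the first phase: 172,440 × 1.115 = 192270.6.
Second-phase multiplier: 89,406 ÷ 192270.6 ≈ 0.465.
That is a change of -53.5%.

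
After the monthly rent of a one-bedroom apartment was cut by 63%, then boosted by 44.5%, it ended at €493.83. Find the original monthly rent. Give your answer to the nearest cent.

Undoing the 44.5% increase: €493.83 ÷ 1.445 ≈ €341.750865.
Undoing the 63% decrease: €341.750865 ÷ 0.37 ≈ €923.65.

€923.65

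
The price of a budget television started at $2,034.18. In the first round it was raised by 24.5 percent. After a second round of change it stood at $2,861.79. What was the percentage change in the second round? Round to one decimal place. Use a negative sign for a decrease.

13.0%

After the first round: $2,034.18 × 1.245 = $2532.5541.
Second-round multiplier: $2,861.79 ÷ $2532.5541 ≈ 1.13.
That is a change of 13.0%.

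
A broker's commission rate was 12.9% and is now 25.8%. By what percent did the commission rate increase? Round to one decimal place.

The change is 25.8 − 12.9 = 12.9 percentage points.
Relative to the original 12.9%, that is 12.9 ÷ 12.9 = 100.0%.
So the commission rate rose by 100.0%.

100.0%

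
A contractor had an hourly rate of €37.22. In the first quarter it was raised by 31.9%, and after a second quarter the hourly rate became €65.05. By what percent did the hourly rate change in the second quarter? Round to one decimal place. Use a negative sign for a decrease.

32.5%

After the first quarter: €37.22 × 1.319 = €49.09318.
Second-quarter multiplier: €65.05 ÷ €49.09318 ≈ 1.32503.
That is a change of 32.5%.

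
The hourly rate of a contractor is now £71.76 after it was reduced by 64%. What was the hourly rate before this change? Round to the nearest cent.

The overall multiplier applied was 0.36.
So the original hourly rate was £71.76 ÷ 0.36 ≈ £199.33.

£199.33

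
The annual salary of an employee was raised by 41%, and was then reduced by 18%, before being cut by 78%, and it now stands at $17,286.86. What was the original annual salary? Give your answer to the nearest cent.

$67,961.11

Undoing the 78% decrease: $17,286.86 ÷ 0.22 ≈ $78576.636364.
Undoing the 18% decrease: $78576.636364 ÷ 0.82 ≈ $95825.166298.
Undoing the 41% increase: $95825.166298 ÷ 1.41 ≈ $67,961.11.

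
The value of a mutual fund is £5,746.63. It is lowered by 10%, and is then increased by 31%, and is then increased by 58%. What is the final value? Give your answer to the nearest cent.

Apply the 10% decrease: £5,746.63 × 0.9 = £5171.967.
Apply the 31% increase: £5171.967 × 1.31 = £6775.27677.
58% increase: £6775.27677 × 1.58 = £10704.9372966 ≈ £10,704.94.

£10,704.94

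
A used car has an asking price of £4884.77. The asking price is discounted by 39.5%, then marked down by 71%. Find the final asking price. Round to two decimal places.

39.5% decrease: £4884.77 × 0.605 = £2955.28585.
71% decrease: £2955.28585 × 0.29 = £857.0328965 ≈ £857.03.

£857.03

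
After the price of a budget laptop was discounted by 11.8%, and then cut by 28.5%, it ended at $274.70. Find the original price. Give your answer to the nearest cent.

$435.60

Undoing the 28.5% decrease: $274.70 ÷ 0.715 ≈ $384.195804.
Undoing the 11.8% decrease: $384.195804 ÷ 0.882 ≈ $435.60.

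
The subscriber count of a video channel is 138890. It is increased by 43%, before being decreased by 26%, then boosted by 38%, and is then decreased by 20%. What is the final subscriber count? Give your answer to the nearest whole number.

Each change multiplies by a factor: 1.43 × 0.74 × 1.38 × 0.8 = 1.1682528.
138890 × 1.1682528 = 162258.631392 ≈ 162259.

162259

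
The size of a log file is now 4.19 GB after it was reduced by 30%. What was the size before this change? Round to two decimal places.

The overall multiplier applied was 0.7.
So the original size was 4.19 ÷ 0.7 ≈ 5.99 GB.

5.99 GB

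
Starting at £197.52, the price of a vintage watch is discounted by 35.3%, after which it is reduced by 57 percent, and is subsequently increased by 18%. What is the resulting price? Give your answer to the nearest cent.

Apply the 35.3% decrease: £197.52 × 0.647 = £127.79544.
57% decrease: £127.79544 × 0.43 = £54.9520392.
18% increase: £54.9520392 × 1.18 = £64.843406256 ≈ £64.84.

£64.84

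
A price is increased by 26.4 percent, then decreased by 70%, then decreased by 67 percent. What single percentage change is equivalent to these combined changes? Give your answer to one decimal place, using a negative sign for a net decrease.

-87.5%

A 26.4% increase multiplies by 1.264.
Then a 70% decrease: 1.264 × 0.3 = 0.3792.
Then a 67% decrease: 0.3792 × 0.33 = 0.125136.
Overall factor 0.125136, i.e. -87.5%.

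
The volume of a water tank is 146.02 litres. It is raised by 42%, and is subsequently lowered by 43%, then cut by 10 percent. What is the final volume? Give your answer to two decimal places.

106.37 litres

Each change multiplies by a factor: 1.42 × 0.57 × 0.9 = 0.72846.
146.02 × 0.72846 = 106.3697292 ≈ 106.37.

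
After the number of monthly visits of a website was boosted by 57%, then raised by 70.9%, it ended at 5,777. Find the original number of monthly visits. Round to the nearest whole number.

Undoing the 70.9% increase: 5,777 ÷ 1.709 ≈ 3380.33938.
Undoing the 57% increase: 3380.33938 ÷ 1.57 ≈ 2,153.

2,153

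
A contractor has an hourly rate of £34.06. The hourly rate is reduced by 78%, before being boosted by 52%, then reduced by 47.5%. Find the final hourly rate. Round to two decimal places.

Apply the 78% decrease: £34.06 × 0.22 = £7.4932.
Apply the 52% increase: £7.4932 × 1.52 = £11.389664.
After the 47.5% decrease: £11.389664 × 0.525 = £5.9795736 ≈ £5.98.

£5.98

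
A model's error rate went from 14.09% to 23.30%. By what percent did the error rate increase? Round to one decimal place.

The change is 23.30 − 14.09 = 9.21 percentage points.
Relative to the original 14.09%, that is 9.21 ÷ 14.09 ≈ 65.4%.
So the error rate rose by 65.4%.

65.4%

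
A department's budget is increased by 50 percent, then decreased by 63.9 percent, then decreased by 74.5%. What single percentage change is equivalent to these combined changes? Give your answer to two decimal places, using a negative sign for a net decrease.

The combined multiplier is 1.5 × 0.361 × 0.255 = 0.1380825.
That corresponds to a decrease of 86.19%.

-86.19%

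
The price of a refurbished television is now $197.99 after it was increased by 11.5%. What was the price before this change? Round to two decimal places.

$177.57

The overall multiplier applied was 1.115.
So the original price was $197.99 ÷ 1.115 ≈ $177.57.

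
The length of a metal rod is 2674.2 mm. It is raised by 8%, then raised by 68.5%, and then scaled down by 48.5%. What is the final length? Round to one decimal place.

2506.3 mm

Apply the 8% increase: 2674.2 × 1.08 = 2888.136.
Apply the 68.5% increase: 2888.136 × 1.685 = 4866.50916.
48.5% decrease: 4866.50916 × 0.515 = 2506.2522174 ≈ 2506.3.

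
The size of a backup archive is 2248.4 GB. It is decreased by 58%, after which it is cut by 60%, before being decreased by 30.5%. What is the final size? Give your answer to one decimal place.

Each change multiplies by a factor: 0.42 × 0.4 × 0.695 = 0.11676.
2248.4 × 0.11676 = 262.523184 ≈ 262.5.

262.5 GB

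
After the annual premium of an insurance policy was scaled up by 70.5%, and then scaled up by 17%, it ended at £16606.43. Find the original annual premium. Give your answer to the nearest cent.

£8324.65

The overall multiplier applied was 1.705 × 1.17 = 1.99485.
So the original annual premium was £16606.43 ÷ 1.99485 ≈ £8324.65.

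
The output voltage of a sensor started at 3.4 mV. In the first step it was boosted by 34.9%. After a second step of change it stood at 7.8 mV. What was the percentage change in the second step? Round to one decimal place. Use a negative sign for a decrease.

70.1%

After the first step: 3.4 × 1.349 = 4.5866.
Second-step multiplier: 7.8 ÷ 4.5866 ≈ 1.70061.
That is a change of 70.1%.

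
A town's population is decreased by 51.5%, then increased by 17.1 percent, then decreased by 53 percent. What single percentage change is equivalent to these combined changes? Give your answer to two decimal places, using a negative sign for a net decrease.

-73.31%

The combined multiplier is 0.485 × 1.171 × 0.47 = 0.26692945.
That corresponds to a decrease of 73.31%.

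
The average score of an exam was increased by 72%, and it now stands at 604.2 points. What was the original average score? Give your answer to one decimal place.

The overall multiplier applied was 1.72.
So the original average score was 604.2 ÷ 1.72 ≈ 351.3 points.

351.3 points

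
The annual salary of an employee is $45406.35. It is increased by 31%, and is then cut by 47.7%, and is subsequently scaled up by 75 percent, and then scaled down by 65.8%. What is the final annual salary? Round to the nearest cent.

$18618.89

Each change multiplies by a factor: 1.31 × 0.523 × 1.75 × 0.342 = 0.410050305.
$45406.35 × 0.410050305 = $18618.88766643675 ≈ $18618.89.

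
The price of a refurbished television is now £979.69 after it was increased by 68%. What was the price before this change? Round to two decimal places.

The overall multiplier applied was 1.68.
So the original price was £979.69 ÷ 1.68 ≈ £583.15.

£583.15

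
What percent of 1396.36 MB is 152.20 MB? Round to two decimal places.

152.20 MB ÷ 1396.36 MB ≈ 10.90%.

10.90%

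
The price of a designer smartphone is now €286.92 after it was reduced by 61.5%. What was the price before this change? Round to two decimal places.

€745.25

The overall multiplier applied was 0.385.
So the original price was €286.92 ÷ 0.385 ≈ €745.25.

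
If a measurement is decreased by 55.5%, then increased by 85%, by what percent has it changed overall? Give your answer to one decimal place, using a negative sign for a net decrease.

-17.7%

A 55.5% decrease multiplies by 0.445.
Then an 85% increase: 0.445 × 1.85 = 0.82325.
Overall factor 0.82325, i.e. -17.7%.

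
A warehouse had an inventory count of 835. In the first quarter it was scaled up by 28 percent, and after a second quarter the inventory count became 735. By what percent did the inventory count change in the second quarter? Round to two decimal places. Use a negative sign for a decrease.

After the first quarter: 835 × 1.28 = 1068.8.
Second-quarter multiplier: 735 ÷ 1068.8 ≈ 0.687687.
That is a change of -31.23%.

-31.23%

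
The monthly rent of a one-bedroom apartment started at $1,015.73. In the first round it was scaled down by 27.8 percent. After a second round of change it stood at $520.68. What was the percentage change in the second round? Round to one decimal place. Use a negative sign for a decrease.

-29.0%

After the first round: $1,015.73 × 0.722 = $733.35706.
Second-round multiplier: $520.68 ÷ $733.35706 ≈ 0.71.
That is a change of -29.0%.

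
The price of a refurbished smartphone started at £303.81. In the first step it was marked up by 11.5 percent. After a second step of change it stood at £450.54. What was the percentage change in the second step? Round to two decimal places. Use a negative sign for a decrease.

33.00%

After the first step: £303.81 × 1.115 = £338.74815.
Second-step multiplier: £450.54 ÷ £338.74815 ≈ 1.330015.
That is a change of 33.00%.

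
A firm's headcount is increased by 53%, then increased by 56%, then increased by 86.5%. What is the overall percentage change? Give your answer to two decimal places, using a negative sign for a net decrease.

345.14%

A 53% increase multiplies by 1.53.
Then a 56% increase: 1.53 × 1.56 = 2.3868.
Then an 86.5% increase: 2.3868 × 1.865 = 4.451382.
Overall factor 4.451382, i.e. 345.14%.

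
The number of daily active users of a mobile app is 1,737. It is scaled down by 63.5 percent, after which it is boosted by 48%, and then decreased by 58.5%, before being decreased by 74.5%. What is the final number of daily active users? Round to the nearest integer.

After the 63.5% decrease: 1,737 × 0.365 = 634.005.
48% increase: 634.005 × 1.48 = 938.3274.
58.5% decrease: 938.3274 × 0.415 = 389.405871.
Apply the 74.5% decrease: 389.405871 × 0.255 = 99.298497105 ≈ 99.

99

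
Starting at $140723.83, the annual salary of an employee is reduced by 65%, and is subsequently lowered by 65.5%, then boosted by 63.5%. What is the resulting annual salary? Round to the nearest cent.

Each change multiplies by a factor: 0.35 × 0.345 × 1.635 = 0.19742625.
$140723.83 × 0.19742625 = $27782.5780425375 ≈ $27782.58.

$27782.58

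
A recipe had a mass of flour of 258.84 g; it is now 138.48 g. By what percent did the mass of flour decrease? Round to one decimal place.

46.5%

Change: 138.48 − 258.84 = -120.36.
Relative to the original: -120.36 ÷ 258.84 ≈ -46.5%.
So the mass of flour decreased by 46.5%.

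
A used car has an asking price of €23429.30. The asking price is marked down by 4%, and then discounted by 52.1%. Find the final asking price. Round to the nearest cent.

Each change multiplies by a factor: 0.96 × 0.479 = 0.45984.
€23429.30 × 0.45984 = €10773.729312 ≈ €10773.73.

€10773.73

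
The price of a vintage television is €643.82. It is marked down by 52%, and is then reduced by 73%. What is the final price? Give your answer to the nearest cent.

Each change multiplies by a factor: 0.48 × 0.27 = 0.1296.
€643.82 × 0.1296 = €83.439072 ≈ €83.44.

€83.44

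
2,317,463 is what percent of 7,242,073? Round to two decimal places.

32.00%

2,317,463 ÷ 7,242,073 ≈ 32.00%.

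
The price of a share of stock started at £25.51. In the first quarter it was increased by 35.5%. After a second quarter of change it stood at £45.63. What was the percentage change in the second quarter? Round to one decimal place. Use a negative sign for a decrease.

32.0%

After the first quarter: £25.51 × 1.355 = £34.56605.
Second-quarter multiplier: £45.63 ÷ £34.56605 ≈ 1.32008.
That is a change of 32.0%.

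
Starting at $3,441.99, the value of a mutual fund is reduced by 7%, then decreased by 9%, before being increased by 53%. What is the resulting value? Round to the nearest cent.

Apply the 7% decrease: $3,441.99 × 0.93 = $3201.0507.
After the 9% decrease: $3201.0507 × 0.91 = $2912.956137.
Apply the 53% increase: $2912.956137 × 1.53 = $4456.82288961 ≈ $4,456.82.

$4,456.82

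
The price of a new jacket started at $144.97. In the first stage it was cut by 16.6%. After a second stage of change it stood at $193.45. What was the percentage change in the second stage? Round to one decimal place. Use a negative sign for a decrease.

60.0%

After the first stage: $144.97 × 0.834 = $120.90498.
Second-stage multiplier: $193.45 ÷ $120.90498 ≈ 1.60002.
That is a change of 60.0%.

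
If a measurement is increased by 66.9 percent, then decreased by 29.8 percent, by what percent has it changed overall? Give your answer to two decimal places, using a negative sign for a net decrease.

17.16%

The combined multiplier is 1.669 × 0.702 = 1.171638.
That corresponds to an increase of 17.16%.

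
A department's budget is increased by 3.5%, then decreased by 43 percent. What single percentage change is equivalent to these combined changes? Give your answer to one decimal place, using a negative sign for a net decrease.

-41.0%

The combined multiplier is 1.035 × 0.57 = 0.58995.
That corresponds to a decrease of 41.0%.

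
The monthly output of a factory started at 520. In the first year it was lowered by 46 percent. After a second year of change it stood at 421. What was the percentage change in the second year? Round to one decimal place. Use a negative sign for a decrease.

49.9%

After the first year: 520 × 0.54 = 280.8.
Second-year multiplier: 421 ÷ 280.8 ≈ 1.49929.
That is a change of 49.9%.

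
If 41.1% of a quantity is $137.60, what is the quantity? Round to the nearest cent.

$137.60 ÷ 0.411 ≈ $334.79.

$334.79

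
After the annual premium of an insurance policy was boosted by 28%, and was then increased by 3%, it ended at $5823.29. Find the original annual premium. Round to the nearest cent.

$4416.94

Undoing the 3% increase: $5823.29 ÷ 1.03 ≈ $5653.679612.
Undoing the 28% increase: $5653.679612 ÷ 1.28 ≈ $4416.94.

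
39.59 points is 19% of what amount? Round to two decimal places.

208.37 points

39.59 points ÷ 0.19 ≈ 208.37 points.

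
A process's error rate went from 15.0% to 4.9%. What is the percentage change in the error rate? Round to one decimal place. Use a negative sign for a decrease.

-67.3%

The change is 4.9 − 15.0 = -10.1 percentage points.
Relative to the original 15.0%, that is -10.1 ÷ 15.0 ≈ -67.3%.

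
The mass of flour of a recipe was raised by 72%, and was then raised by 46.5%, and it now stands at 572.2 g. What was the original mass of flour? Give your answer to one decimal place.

227.1 g

The overall multiplier applied was 1.72 × 1.465 = 2.5198.
So the original mass of flour was 572.2 ÷ 2.5198 ≈ 227.1 g.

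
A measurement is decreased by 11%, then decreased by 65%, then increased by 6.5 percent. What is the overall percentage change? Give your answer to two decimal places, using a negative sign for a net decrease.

An 11% decrease multiplies by 0.89.
Then a 65% decrease: 0.89 × 0.35 = 0.3115.
Then a 6.5% increase: 0.3115 × 1.065 = 0.3317475.
Overall factor 0.3317475, i.e. -66.83%.

-66.83%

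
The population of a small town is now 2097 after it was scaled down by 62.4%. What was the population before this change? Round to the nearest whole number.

5577

The overall multiplier applied was 0.376.
So the original population was 2097 ÷ 0.376 ≈ 5577.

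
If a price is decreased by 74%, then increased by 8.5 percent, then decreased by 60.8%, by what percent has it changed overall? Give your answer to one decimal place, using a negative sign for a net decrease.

A 74% decrease multiplies by 0.26.
Then an 8.5% increase: 0.26 × 1.085 = 0.2821.
Then a 60.8% decrease: 0.2821 × 0.392 = 0.1105832.
Overall factor 0.1105832, i.e. -88.9%.

-88.9%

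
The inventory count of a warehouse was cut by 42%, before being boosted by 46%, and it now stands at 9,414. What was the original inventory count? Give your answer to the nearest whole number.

Undoing the 46% increase: 9,414 ÷ 1.46 ≈ 6447.945205.
Undoing the 42% decrease: 6447.945205 ÷ 0.58 ≈ 11,117.

11,117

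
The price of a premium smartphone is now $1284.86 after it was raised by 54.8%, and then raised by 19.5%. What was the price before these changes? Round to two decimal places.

Undoing the 19.5% increase: $1284.86 ÷ 1.195 ≈ $1075.196653.
Undoing the 54.8% increase: $1075.196653 ÷ 1.548 ≈ $694.57.

$694.57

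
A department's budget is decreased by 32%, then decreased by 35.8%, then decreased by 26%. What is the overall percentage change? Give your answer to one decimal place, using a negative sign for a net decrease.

-67.7%

A 32% decrease multiplies by 0.68.
Then a 35.8% decrease: 0.68 × 0.642 = 0.43656.
Then a 26% decrease: 0.43656 × 0.74 = 0.3230544.
Overall factor 0.3230544, i.e. -67.7%.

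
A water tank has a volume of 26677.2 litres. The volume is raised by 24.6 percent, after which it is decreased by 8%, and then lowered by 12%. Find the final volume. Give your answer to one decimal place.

26910.9 litres

Each change multiplies by a factor: 1.246 × 0.92 × 0.88 = 1.0087616.
26677.2 × 1.0087616 = 26910.93495552 ≈ 26910.9.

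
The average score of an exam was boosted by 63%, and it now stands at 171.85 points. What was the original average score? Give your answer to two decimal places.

The overall multiplier applied was 1.63.
So the original average score was 171.85 ÷ 1.63 ≈ 105.43 points.

105.43 points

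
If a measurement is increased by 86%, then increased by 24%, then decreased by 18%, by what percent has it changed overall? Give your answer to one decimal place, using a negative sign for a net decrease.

The combined multiplier is 1.86 × 1.24 × 0.82 = 1.891248.
That corresponds to an increase of 89.1%.

89.1%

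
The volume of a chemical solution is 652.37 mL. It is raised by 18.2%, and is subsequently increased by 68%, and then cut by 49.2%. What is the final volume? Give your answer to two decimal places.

After the 18.2% increase: 652.37 × 1.182 = 771.10134.
68% increase: 771.10134 × 1.68 = 1295.4502512.
49.2% decrease: 1295.4502512 × 0.508 = 658.0887276096 ≈ 658.09.

658.09 mL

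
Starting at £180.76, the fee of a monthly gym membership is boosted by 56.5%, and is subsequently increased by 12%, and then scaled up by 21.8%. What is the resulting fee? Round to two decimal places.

After the 56.5% increase: £180.76 × 1.565 = £282.8894.
12% increase: £282.8894 × 1.12 = £316.836128.
After the 21.8% increase: £316.836128 × 1.218 = £385.906403904 ≈ £385.91.

£385.91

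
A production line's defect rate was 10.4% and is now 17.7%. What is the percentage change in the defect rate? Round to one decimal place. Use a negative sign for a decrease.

70.2%

The change is 17.7 − 10.4 = 7.3 percentage points.
Relative to the original 10.4%, that is 7.3 ÷ 10.4 ≈ 70.2%.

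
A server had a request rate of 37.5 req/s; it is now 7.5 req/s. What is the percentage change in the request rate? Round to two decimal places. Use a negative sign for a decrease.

-80.00%

Change: 7.5 − 37.5 = -30.0.
Relative to the original: -30.0 ÷ 37.5 = -80.00%.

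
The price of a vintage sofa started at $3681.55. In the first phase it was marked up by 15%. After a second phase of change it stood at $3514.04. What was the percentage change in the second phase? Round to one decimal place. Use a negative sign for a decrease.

After the first phase: $3681.55 × 1.15 = $4233.7825.
Second-phase multiplier: $3514.04 ÷ $4233.7825 ≈ 0.83.
That is a change of -17.0%.

-17.0%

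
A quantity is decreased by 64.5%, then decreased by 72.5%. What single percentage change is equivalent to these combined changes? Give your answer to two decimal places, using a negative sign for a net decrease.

-90.24%

The combined multiplier is 0.355 × 0.275 = 0.097625.
That corresponds to a decrease of 90.24%.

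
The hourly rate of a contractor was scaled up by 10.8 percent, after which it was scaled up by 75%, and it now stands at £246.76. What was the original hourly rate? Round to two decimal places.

£127.26

Undoing the 75% increase: £246.76 ÷ 1.75 ≈ £141.005714.
Undoing the 10.8% increase: £141.005714 ÷ 1.108 ≈ £127.26.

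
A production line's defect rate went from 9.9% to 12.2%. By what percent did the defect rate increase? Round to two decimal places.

The change is 12.2 − 9.9 = 2.3 percentage points.
Relative to the original 9.9%, that is 2.3 ÷ 9.9 ≈ 23.23%.
So the defect rate rose by 23.23%.

23.23%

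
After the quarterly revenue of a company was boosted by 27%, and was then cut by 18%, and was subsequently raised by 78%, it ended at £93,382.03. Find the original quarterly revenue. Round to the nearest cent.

£50,376.24

The overall multiplier applied was 1.27 × 0.82 × 1.78 = 1.853692.
So the original quarterly revenue was £93,382.03 ÷ 1.853692 ≈ £50,376.24.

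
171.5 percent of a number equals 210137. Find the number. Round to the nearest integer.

122529

210137 ÷ 1.715 ≈ 122529.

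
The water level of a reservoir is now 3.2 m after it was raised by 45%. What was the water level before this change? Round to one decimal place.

The overall multiplier applied was 1.45.
So the original water level was 3.2 ÷ 1.45 ≈ 2.2 m.

2.2 m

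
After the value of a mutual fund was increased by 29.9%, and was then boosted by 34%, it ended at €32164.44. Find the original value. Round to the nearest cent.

Undoing the 34% increase: €32164.44 ÷ 1.34 ≈ €24003.313433.
Undoing the 29.9% increase: €24003.313433 ÷ 1.299 ≈ €18478.30.

€18478.30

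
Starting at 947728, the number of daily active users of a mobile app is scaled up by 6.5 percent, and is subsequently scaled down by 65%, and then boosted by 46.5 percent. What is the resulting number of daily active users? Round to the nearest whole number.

517534

6.5% increase: 947728 × 1.065 = 1009330.32.
Apply the 65% decrease: 1009330.32 × 0.35 = 353265.612.
After the 46.5% increase: 353265.612 × 1.465 = 517534.12158 ≈ 517534.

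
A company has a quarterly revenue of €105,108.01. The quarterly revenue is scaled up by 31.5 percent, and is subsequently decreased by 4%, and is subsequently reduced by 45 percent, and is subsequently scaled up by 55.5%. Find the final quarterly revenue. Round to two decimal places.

After the 31.5% increase: €105,108.01 × 1.315 = €138217.03315.
After the 4% decrease: €138217.03315 × 0.96 = €132688.351824.
Apply the 45% decrease: €132688.351824 × 0.55 = €72978.5935032.
55.5% increase: €72978.5935032 × 1.555 = €113481.712897476 ≈ €113,481.71.

€113,481.71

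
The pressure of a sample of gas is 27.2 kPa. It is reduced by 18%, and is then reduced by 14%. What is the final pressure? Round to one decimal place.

19.2 kPa

Each change multiplies by a factor: 0.82 × 0.86 = 0.7052.
27.2 × 0.7052 = 19.18144 ≈ 19.2.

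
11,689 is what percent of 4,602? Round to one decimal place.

11,689 ÷ 4,602 ≈ 254.0%.

254.0%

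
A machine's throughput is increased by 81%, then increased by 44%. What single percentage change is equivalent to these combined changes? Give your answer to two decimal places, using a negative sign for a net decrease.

160.64%

An 81% increase multiplies by 1.81.
Then a 44% increase: 1.81 × 1.44 = 2.6064.
Overall factor 2.6064, i.e. 160.64%.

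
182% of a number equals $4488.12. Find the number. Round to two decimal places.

$2466.00

$4488.12 ÷ 1.82 = $2466.00.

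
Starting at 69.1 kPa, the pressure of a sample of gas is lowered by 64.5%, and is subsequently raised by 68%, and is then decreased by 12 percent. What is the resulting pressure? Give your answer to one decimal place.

36.3 kPa

Each change multiplies by a factor: 0.355 × 1.68 × 0.88 = 0.524832.
69.1 × 0.524832 = 36.2658912 ≈ 36.3.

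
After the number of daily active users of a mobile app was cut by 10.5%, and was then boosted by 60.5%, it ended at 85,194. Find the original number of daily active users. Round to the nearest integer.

59,308

The overall multiplier applied was 0.895 × 1.605 = 1.436475.
So the original number of daily active users was 85,194 ÷ 1.436475 ≈ 59,308.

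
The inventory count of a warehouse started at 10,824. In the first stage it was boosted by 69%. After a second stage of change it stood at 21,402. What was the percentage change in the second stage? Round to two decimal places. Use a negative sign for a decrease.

After the first stage: 10,824 × 1.69 = 18292.56.
Second-stage multiplier: 21,402 ÷ 18292.56 ≈ 1.169984.
That is a change of 17.00%.

17.00%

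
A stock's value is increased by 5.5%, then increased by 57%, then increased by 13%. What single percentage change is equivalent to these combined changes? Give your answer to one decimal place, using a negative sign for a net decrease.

A 5.5% increase multiplies by 1.055.
Then a 57% increase: 1.055 × 1.57 = 1.65635.
Then a 13% increase: 1.65635 × 1.13 = 1.8716755.
Overall factor 1.8716755, i.e. 87.2%.

87.2%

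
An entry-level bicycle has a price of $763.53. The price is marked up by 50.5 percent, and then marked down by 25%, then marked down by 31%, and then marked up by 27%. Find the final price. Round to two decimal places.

Apply the 50.5% increase: $763.53 × 1.505 = $1149.11265.
Apply the 25% decrease: $1149.11265 × 0.75 = $861.8344875.
Apply the 31% decrease: $861.8344875 × 0.69 = $594.665796375.
After the 27% increase: $594.665796375 × 1.27 = $755.22556139625 ≈ $755.23.

$755.23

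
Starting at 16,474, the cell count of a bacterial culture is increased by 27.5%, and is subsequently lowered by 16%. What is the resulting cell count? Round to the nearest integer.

Each change multiplies by a factor: 1.275 × 0.84 = 1.071.
16,474 × 1.071 = 17643.654 ≈ 17,644.

17,644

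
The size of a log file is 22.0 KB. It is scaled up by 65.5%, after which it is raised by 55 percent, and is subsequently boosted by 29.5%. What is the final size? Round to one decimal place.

After the 65.5% increase: 22.0 × 1.655 = 36.41.
Apply the 55% increase: 36.41 × 1.55 = 56.4355.
Apply the 29.5% increase: 56.4355 × 1.295 = 73.0839725 ≈ 73.1.

73.1 KB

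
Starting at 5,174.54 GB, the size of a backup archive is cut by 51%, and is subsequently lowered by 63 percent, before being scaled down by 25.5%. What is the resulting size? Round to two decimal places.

698.92 GB

After the 51% decrease: 5,174.54 × 0.49 = 2535.5246.
Apply the 63% decrease: 2535.5246 × 0.37 = 938.144102.
Apply the 25.5% decrease: 938.144102 × 0.745 = 698.91735599 ≈ 698.92.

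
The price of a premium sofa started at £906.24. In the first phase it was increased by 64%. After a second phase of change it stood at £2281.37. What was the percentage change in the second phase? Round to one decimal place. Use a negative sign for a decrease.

After the first phase: £906.24 × 1.64 = £1486.2336.
Second-phase multiplier: £2281.37 ÷ £1486.2336 ≈ 1.535.
That is a change of 53.5%.

53.5%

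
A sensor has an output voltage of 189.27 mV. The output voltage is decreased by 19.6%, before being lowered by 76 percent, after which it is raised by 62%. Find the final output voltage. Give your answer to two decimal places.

59.16 mV

Each change multiplies by a factor: 0.804 × 0.24 × 1.62 = 0.3125952.
189.27 × 0.3125952 = 59.164893504 ≈ 59.16.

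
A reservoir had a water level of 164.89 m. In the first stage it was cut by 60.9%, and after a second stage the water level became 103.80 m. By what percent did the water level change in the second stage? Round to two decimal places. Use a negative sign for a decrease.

After the first stage: 164.89 × 0.391 = 64.47199.
Second-stage multiplier: 103.80 ÷ 64.47199 ≈ 1.610001.
That is a change of 61.00%.

61.00%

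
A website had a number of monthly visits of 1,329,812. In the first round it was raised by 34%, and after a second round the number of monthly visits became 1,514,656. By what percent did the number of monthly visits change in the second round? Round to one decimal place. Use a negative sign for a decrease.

-15.0%

After the first round: 1,329,812 × 1.34 = 1781948.08.
Second-round multiplier: 1,514,656 ÷ 1781948.08 ≈ 0.85.
That is a change of -15.0%.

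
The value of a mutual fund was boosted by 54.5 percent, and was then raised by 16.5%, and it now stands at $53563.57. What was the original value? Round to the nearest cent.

$29758.78

Undoing the 16.5% increase: $53563.57 ÷ 1.165 ≈ $45977.313305.
Undoing the 54.5% increase: $45977.313305 ÷ 1.545 ≈ $29758.78.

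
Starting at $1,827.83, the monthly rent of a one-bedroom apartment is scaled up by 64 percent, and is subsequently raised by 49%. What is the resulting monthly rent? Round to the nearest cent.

$4,466.49

64% increase: $1,827.83 × 1.64 = $2997.6412.
Apply the 49% increase: $2997.6412 × 1.49 = $4466.485388 ≈ $4,466.49.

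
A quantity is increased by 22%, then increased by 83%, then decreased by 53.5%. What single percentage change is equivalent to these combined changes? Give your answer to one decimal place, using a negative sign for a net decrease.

3.8%

A 22% increase multiplies by 1.22.
Then an 83% increase: 1.22 × 1.83 = 2.2326.
Then a 53.5% decrease: 2.2326 × 0.465 = 1.038159.
Overall factor 1.038159, i.e. 3.8%.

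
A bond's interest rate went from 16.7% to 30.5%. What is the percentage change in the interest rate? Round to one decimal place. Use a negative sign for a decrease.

The change is 30.5 − 16.7 = 13.8 percentage points.
Relative to the original 16.7%, that is 13.8 ÷ 16.7 ≈ 82.6%.

82.6%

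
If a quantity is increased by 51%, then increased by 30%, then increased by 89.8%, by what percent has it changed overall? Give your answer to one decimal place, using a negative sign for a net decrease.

The combined multiplier is 1.51 × 1.3 × 1.898 = 3.725774.
That corresponds to an increase of 272.6%.

272.6%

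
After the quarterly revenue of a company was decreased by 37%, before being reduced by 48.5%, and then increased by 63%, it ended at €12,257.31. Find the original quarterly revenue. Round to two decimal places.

The overall multiplier applied was 0.63 × 0.515 × 1.63 = 0.5288535.
So the original quarterly revenue was €12,257.31 ÷ 0.5288535 ≈ €23,177.14.

€23,177.14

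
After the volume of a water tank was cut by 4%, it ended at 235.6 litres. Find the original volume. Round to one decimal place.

245.4 litres

The overall multiplier applied was 0.96.
So the original volume was 235.6 ÷ 0.96 ≈ 245.4 litres.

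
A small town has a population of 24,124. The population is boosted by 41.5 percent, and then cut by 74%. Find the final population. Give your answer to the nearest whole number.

Each change multiplies by a factor: 1.415 × 0.26 = 0.3679.
24,124 × 0.3679 = 8875.2196 ≈ 8,875.

8,875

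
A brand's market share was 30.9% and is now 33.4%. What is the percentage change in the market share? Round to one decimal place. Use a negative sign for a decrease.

8.1%

The change is 33.4 − 30.9 = 2.5 percentage points.
Relative to the original 30.9%, that is 2.5 ÷ 30.9 ≈ 8.1%.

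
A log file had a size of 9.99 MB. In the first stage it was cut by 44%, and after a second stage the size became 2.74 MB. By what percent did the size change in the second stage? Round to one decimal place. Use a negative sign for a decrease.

-51.0%

After the first stage: 9.99 × 0.56 = 5.5944.
Second-stage multiplier: 2.74 ÷ 5.5944 ≈ 0.48978.
That is a change of -51.0%.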